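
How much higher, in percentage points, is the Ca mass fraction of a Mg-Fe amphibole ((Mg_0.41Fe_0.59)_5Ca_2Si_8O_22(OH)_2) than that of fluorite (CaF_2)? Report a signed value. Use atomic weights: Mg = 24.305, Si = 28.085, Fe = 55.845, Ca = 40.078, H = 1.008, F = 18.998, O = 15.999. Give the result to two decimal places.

-42.48 percentage points

Ca in (Mg_0.41Fe_0.59)_5Ca_2Si_8O_22(OH)_2: molar mass 905.396 g/mol; 2×40.078 = 80.156 g → 8.85 wt%.
Ca in CaF_2: molar mass 78.074 g/mol; 1×40.078 = 40.078 g → 51.33 wt%.
Difference = 8.85 − 51.33 = -42.48 percentage points.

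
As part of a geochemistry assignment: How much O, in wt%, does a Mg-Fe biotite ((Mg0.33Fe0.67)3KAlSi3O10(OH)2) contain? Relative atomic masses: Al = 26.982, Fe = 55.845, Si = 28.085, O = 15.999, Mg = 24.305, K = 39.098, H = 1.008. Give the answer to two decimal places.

Molar mass of (Mg0.33Fe0.67)3KAlSi3O10(OH)2: 0.99·24.305 + 2.01·55.845 + 1·39.098 + 1·26.982 + 3·28.085 + 12·15.999 + 2·1.008 = 480.649 g/mol.
Mass of O per formula unit: 12 × 15.999 = 191.988 g.
Weight fraction O = 191.988 / 480.649 = 0.3994.

39.94 wt%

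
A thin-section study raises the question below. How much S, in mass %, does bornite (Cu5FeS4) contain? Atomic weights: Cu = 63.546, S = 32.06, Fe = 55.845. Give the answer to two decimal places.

25.56 mass %

Molar mass of Cu5FeS4: 5·63.546 + 1·55.845 + 4·32.06 = 501.815 g/mol.
Mass of S per formula unit: 4 × 32.06 = 128.240 g.
Weight fraction S = 128.240 / 501.815 = 0.2556.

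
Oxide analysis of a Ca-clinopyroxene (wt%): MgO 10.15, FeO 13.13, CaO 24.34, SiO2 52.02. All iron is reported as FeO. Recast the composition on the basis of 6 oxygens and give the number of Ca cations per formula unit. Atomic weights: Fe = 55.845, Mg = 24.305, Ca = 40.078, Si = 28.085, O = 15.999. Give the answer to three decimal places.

MgO (M=40.304): mol = 0.25184; Mg = 0.25184, O = 0.25184.
FeO (M=71.844): mol = 0.18276; Fe = 0.18276, O = 0.18276.
CaO (M=56.077): mol = 0.43405; Ca = 0.43405, O = 0.43405.
SiO2 (M=60.083): mol = 0.86580; Si = 0.86580, O = 1.73160.
ΣO = 2.60025; factor = 6/ΣO = 2.30747.
Ca apfu = 0.43405 × 2.30747 = 1.002.

1.002 Ca apfu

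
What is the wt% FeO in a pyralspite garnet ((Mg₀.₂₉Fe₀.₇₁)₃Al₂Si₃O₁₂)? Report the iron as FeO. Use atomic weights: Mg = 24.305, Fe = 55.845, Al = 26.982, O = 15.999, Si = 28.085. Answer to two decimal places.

Formula mass = 470.302 g/mol.
2.13 Fe → 2.1300 mol FeO per formula unit; M(FeO) = 71.844, so FeO mass = 153.028 g.
153.028/470.302 × 100 = 32.54 wt%.

32.54 wt%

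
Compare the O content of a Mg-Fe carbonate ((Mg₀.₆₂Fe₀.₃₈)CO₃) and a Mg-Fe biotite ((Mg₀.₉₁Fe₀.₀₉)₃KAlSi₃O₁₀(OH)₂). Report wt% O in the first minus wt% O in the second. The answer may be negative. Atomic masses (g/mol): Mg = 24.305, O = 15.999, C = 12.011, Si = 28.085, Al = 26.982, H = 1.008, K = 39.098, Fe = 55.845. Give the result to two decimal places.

O in (Mg₀.₆₂Fe₀.₃₈)CO₃: molar mass 96.298 g/mol; 3×15.999 = 47.997 g → 49.84 wt%.
O in (Mg₀.₉₁Fe₀.₀₉)₃KAlSi₃O₁₀(OH)₂: molar mass 425.770 g/mol; 12×15.999 = 191.988 g → 45.09 wt%.
Difference = 49.84 − 45.09 = 4.75 percentage points.

4.75 percentage points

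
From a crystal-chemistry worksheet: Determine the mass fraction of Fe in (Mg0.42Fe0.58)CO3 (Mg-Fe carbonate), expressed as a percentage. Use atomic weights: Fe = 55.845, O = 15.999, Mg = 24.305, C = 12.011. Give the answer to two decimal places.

Molar mass of (Mg0.42Fe0.58)CO3: 0.42×24.305 + 0.58×55.845 + 1×12.011 + 3×15.999 = 102.606 g/mol.
Mass of Fe per formula unit: 0.58 × 55.845 = 32.390 g.
Weight fraction Fe = 32.390 / 102.606 = 0.3157.

31.57 weight percent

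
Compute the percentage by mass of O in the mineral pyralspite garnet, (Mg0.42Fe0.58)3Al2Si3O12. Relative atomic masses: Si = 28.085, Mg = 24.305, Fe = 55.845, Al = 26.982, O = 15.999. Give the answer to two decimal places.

41.92 weight percent

M((Mg0.42Fe0.58)3Al2Si3O12) = 458.002 g/mol.
O contributes 12 × 15.999 = 191.988 g per mole.
191.988/458.002 = 0.4192 → 41.92%.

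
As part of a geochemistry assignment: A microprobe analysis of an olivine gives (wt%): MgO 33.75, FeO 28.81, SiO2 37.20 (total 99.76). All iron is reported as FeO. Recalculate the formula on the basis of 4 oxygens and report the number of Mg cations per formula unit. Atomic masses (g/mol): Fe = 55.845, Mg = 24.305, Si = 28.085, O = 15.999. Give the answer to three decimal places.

1.352 Mg apfu

MgO (M=40.304): mol = 0.83739; Mg = 0.83739, O = 0.83739.
FeO (M=71.844): mol = 0.40101; Fe = 0.40101, O = 0.40101.
SiO2 (M=60.083): mol = 0.61914; Si = 0.61914, O = 1.23828.
ΣO = 2.47668; factor = 4/ΣO = 1.61507.
Mg apfu = 0.83739 × 1.61507 = 1.352.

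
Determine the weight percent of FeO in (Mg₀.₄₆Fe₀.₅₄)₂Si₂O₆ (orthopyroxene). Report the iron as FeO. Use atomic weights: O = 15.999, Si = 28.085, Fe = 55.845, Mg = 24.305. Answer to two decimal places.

M((Mg₀.₄₆Fe₀.₅₄)₂Si₂O₆) = 234.837 g/mol; M(FeO) = 71.844 g/mol.
Moles FeO per formula unit = 1.08 Fe ÷ 1 = 1.0800.
FeO fraction = (1.0800 × 71.844) / 234.837 = 77.592/234.837 = 0.3304.

33.04 wt%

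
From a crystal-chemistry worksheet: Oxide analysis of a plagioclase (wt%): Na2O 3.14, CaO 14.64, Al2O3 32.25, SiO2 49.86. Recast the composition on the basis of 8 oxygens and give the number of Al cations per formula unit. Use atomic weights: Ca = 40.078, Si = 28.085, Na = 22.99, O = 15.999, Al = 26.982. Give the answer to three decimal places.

1.733 Al apfu

3.14 wt% Na2O ÷ 61.979 g/mol = 0.05066 mol, giving 0.10132 Na and 0.05066 O.
14.64 wt% CaO ÷ 56.077 g/mol = 0.26107 mol, giving 0.26107 Ca and 0.26107 O.
32.25 wt% Al2O3 ÷ 101.961 g/mol = 0.31630 mol, giving 0.63260 Al and 0.94890 O.
49.86 wt% SiO2 ÷ 60.083 g/mol = 0.82985 mol, giving 0.82985 Si and 1.65970 O.
Oxygen sums to 2.92033; scaling by 8/2.92033 = 2.73942 puts the formula on 8 O.
Al: 0.63260 × 2.73942 = 1.733 atoms per formula unit.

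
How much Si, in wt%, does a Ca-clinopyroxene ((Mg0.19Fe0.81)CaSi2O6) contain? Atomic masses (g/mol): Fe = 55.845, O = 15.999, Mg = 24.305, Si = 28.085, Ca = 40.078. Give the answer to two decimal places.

23.20 wt%

Formula mass = 0.19*24.305 + 0.81*55.845 + 1*40.078 + 2*28.085 + 6*15.999 = 242.094 g/mol, of which 56.170 g is Si.
So Si makes up 56.170/242.094 = 0.2320 of the mass, i.e. 23.20%.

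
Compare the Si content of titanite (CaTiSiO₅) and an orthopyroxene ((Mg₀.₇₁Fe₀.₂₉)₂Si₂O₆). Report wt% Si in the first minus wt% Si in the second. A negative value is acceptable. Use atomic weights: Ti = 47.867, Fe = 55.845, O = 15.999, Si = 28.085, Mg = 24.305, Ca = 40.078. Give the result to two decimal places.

Si in CaTiSiO₅: molar mass 196.025 g/mol; 1×28.085 = 28.085 g → 14.33 wt%.
Si in (Mg₀.₇₁Fe₀.₂₉)₂Si₂O₆: molar mass 219.067 g/mol; 2×28.085 = 56.170 g → 25.64 wt%.
Difference = 14.33 − 25.64 = -11.31 percentage points.

-11.31 percentage points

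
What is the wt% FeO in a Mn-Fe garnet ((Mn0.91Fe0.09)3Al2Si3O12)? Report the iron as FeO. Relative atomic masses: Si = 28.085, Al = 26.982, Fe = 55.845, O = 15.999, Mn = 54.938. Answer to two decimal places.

3.92 wt%

Molar mass of (Mn0.91Fe0.09)3Al2Si3O12 = 2.73×54.938 + 0.27×55.845 + 2×26.982 + 3×28.085 + 12×15.999 = 495.266 g/mol.
Each formula unit contains 0.27 Fe, equivalent to 0.27/1 = 0.2700 mol FeO.
M(FeO) = 1×55.845 + 1×15.999 = 71.844 g/mol.
Mass of FeO per formula unit = 0.2700 × 71.844 = 19.398 g.
FeO wt% = 19.398 / 495.266 × 100 = 3.92%.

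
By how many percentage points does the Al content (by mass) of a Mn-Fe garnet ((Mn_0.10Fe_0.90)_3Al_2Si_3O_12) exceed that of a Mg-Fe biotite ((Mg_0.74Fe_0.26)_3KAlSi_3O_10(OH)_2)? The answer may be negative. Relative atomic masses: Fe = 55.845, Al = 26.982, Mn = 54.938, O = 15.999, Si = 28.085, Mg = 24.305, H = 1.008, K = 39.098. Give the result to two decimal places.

M((Mn_0.10Fe_0.90)_3Al_2Si_3O_12) = 497.470 g/mol, so wt% Al = 53.964/497.470 × 100 = 10.85%.
M((Mg_0.74Fe_0.26)_3KAlSi_3O_10(OH)_2) = 441.855 g/mol, so wt% Al = 26.982/441.855 × 100 = 6.11%.
10.85 − 6.11 = 4.74 pp.

4.74 percentage points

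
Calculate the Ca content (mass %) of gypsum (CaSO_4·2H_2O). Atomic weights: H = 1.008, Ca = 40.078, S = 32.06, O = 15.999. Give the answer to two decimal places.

M(CaSO_4·2H_2O) = 172.164 g/mol.
Ca contributes 1 × 40.078 = 40.078 g per mole.
40.078/172.164 = 0.2328 → 23.28%.

23.28 mass %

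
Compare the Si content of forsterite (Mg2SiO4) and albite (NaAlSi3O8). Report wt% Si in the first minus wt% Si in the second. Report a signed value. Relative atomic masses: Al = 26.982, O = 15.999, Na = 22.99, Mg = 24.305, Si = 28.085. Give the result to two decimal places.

M(Mg2SiO4) = 140.691 g/mol, so wt% Si = 28.085/140.691 × 100 = 19.96%.
M(NaAlSi3O8) = 262.219 g/mol, so wt% Si = 84.255/262.219 × 100 = 32.13%.
19.96 − 32.13 = -12.17 pp.

-12.17 percentage points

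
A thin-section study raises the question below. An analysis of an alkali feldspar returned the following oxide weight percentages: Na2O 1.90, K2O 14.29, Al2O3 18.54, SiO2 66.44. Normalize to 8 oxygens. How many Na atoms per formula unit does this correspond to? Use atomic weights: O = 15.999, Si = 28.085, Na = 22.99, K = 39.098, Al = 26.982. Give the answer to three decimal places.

0.167 Na apfu

Na2O (M=61.979): mol = 0.03066; Na = 0.06132, O = 0.03066.
K2O (M=94.195): mol = 0.15171; K = 0.30342, O = 0.15171.
Al2O3 (M=101.961): mol = 0.18183; Al = 0.36366, O = 0.54549.
SiO2 (M=60.083): mol = 1.10580; Si = 1.10580, O = 2.21160.
ΣO = 2.93946; factor = 8/ΣO = 2.72159.
Na apfu = 0.06132 × 2.72159 = 0.167.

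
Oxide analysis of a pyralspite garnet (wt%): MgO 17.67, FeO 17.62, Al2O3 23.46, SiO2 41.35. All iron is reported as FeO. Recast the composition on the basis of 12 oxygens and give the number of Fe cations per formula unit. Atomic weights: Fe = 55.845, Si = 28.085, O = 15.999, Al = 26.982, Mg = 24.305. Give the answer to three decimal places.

1.070 Fe apfu

MgO: 17.67/40.304 = 0.43842 mol → 0.43842 mol Mg, 0.43842 mol O.
FeO: 17.62/71.844 = 0.24525 mol → 0.24525 mol Fe, 0.24525 mol O.
Al2O3: 23.46/101.961 = 0.23009 mol → 0.46018 mol Al, 0.69027 mol O.
SiO2: 41.35/60.083 = 0.68821 mol → 0.68821 mol Si, 1.37642 mol O.
Total oxygen = 2.75036 mol. Normalization factor = 12/2.75036 = 4.36307.
Fe per 12 O = 0.24525 × 4.36307 = 1.070.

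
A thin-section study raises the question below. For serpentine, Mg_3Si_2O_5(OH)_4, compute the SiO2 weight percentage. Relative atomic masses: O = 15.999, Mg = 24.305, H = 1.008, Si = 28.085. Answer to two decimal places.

Formula mass = 277.108 g/mol.
2 Si → 2.0000 mol SiO2 per formula unit; M(SiO2) = 60.083, so SiO2 mass = 120.166 g.
120.166/277.108 × 100 = 43.36 wt%.

43.36 wt%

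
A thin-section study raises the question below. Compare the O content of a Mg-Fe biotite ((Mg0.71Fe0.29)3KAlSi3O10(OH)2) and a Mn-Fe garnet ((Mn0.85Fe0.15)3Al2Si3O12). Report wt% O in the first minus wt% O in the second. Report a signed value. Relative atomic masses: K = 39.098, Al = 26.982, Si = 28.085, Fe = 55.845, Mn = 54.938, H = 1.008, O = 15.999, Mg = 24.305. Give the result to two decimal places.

4.42 percentage points

O in (Mg0.71Fe0.29)3KAlSi3O10(OH)2: molar mass 444.694 g/mol; 12×15.999 = 191.988 g → 43.17 wt%.
O in (Mn0.85Fe0.15)3Al2Si3O12: molar mass 495.429 g/mol; 12×15.999 = 191.988 g → 38.75 wt%.
Difference = 43.17 − 38.75 = 4.42 percentage points.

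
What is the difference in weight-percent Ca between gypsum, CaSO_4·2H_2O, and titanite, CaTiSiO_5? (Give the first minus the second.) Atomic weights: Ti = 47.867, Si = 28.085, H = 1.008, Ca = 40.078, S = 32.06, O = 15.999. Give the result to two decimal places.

2.83 percentage points

M(CaSO_4·2H_2O) = 172.164 g/mol, so wt% Ca = 40.078/172.164 × 100 = 23.28%.
M(CaTiSiO_5) = 196.025 g/mol, so wt% Ca = 40.078/196.025 × 100 = 20.45%.
23.28 − 20.45 = 2.83 pp.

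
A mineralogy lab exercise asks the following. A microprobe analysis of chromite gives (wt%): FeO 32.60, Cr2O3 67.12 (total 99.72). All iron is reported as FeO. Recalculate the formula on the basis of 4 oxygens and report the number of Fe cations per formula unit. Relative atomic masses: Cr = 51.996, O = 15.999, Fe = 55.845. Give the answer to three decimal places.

FeO: 32.60/71.844 = 0.45376 mol → 0.45376 mol Fe, 0.45376 mol O.
Cr2O3: 67.12/151.989 = 0.44161 mol → 0.88322 mol Cr, 1.32483 mol O.
Total oxygen = 1.77859 mol. Normalization factor = 4/1.77859 = 2.24897.
Fe per 4 O = 0.45376 × 2.24897 = 1.020.

1.020 Fe apfu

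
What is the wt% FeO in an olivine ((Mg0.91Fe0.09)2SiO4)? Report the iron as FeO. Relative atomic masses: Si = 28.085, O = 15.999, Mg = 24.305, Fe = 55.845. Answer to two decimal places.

8.84 wt%

Formula mass = 146.368 g/mol.
0.18 Fe → 0.1800 mol FeO per formula unit; M(FeO) = 71.844, so FeO mass = 12.932 g.
12.932/146.368 × 100 = 8.84 wt%.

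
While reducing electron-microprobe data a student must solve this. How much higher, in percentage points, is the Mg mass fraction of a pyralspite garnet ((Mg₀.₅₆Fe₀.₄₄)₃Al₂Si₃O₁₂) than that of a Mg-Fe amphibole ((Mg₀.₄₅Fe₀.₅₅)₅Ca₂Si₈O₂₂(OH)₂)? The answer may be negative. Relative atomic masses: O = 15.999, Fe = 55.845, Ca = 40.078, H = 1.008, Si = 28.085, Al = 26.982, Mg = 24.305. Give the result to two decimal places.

First mineral: 40.832 g Mg in 444.755 g formula = 9.18 wt% Mg.
Second mineral: 54.686 g Mg in 899.088 g formula = 6.08 wt% Mg.
9.18% − 6.08% gives a difference of 3.10 percentage points.

3.10 percentage points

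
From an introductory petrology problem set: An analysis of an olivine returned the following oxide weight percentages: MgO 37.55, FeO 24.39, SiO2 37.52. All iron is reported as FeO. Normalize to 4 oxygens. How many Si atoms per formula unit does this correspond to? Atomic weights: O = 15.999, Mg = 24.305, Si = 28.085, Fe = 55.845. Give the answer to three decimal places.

0.991 Si apfu

MgO (M=40.304): mol = 0.93167; Mg = 0.93167, O = 0.93167.
FeO (M=71.844): mol = 0.33949; Fe = 0.33949, O = 0.33949.
SiO2 (M=60.083): mol = 0.62447; Si = 0.62447, O = 1.24894.
ΣO = 2.52010; factor = 4/ΣO = 1.58724.
Si apfu = 0.62447 × 1.58724 = 0.991.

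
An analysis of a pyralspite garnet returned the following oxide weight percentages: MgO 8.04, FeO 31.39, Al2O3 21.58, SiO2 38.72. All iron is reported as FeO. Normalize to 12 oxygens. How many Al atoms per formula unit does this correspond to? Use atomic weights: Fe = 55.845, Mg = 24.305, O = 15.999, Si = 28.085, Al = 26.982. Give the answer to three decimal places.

1.984 Al apfu

8.04 wt% MgO ÷ 40.304 g/mol = 0.19948 mol, giving 0.19948 Mg and 0.19948 O.
31.39 wt% FeO ÷ 71.844 g/mol = 0.43692 mol, giving 0.43692 Fe and 0.43692 O.
21.58 wt% Al2O3 ÷ 101.961 g/mol = 0.21165 mol, giving 0.42330 Al and 0.63495 O.
38.72 wt% SiO2 ÷ 60.083 g/mol = 0.64444 mol, giving 0.64444 Si and 1.28888 O.
Oxygen sums to 2.56023; scaling by 12/2.56023 = 4.68708 puts the formula on 12 O.
Al: 0.42330 × 4.68708 = 1.984 atoms per formula unit.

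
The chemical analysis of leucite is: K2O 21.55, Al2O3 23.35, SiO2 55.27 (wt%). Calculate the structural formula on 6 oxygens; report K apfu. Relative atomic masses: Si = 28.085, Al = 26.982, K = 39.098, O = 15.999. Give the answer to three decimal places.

K2O (M=94.195): mol = 0.22878; K = 0.45756, O = 0.22878.
Al2O3 (M=101.961): mol = 0.22901; Al = 0.45802, O = 0.68703.
SiO2 (M=60.083): mol = 0.91989; Si = 0.91989, O = 1.83978.
ΣO = 2.75559; factor = 6/ΣO = 2.17739.
K apfu = 0.45756 × 2.17739 = 0.996.

0.996 K apfu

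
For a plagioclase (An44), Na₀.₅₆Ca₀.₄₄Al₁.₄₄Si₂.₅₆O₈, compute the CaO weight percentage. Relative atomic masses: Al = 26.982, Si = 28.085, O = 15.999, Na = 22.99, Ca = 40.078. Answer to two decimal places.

9.16 wt%

M(Na₀.₅₆Ca₀.₄₄Al₁.₄₄Si₂.₅₆O₈) = 269.252 g/mol; M(CaO) = 56.077 g/mol.
Moles CaO per formula unit = 0.44 Ca ÷ 1 = 0.4400.
CaO fraction = (0.4400 × 56.077) / 269.252 = 24.674/269.252 = 0.0916.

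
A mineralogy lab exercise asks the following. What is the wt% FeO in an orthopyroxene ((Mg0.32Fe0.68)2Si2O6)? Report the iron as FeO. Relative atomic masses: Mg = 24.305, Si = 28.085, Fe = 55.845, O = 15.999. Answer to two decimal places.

M((Mg0.32Fe0.68)2Si2O6) = 243.668 g/mol; M(FeO) = 71.844 g/mol.
Moles FeO per formula unit = 1.36 Fe ÷ 1 = 1.3600.
FeO fraction = (1.3600 × 71.844) / 243.668 = 97.708/243.668 = 0.4010.

40.10 wt%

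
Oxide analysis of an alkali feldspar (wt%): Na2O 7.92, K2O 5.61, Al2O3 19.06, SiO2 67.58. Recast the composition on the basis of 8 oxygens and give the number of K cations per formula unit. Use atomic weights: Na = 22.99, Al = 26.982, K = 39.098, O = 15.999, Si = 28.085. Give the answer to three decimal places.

Na2O (M=61.979): mol = 0.12779; Na = 0.25558, O = 0.12779.
K2O (M=94.195): mol = 0.05956; K = 0.11912, O = 0.05956.
Al2O3 (M=101.961): mol = 0.18693; Al = 0.37386, O = 0.56079.
SiO2 (M=60.083): mol = 1.12478; Si = 1.12478, O = 2.24956.
ΣO = 2.99770; factor = 8/ΣO = 2.66871.
K apfu = 0.11912 × 2.66871 = 0.318.

0.318 K apfu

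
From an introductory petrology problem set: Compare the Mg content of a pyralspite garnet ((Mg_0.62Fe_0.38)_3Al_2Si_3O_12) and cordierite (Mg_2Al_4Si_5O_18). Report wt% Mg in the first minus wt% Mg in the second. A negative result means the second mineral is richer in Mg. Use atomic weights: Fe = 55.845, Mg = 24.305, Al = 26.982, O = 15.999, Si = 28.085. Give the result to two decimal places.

M((Mg_0.62Fe_0.38)_3Al_2Si_3O_12) = 439.078 g/mol, so wt% Mg = 45.207/439.078 × 100 = 10.30%.
M(Mg_2Al_4Si_5O_18) = 584.945 g/mol, so wt% Mg = 48.610/584.945 × 100 = 8.31%.
10.30 − 8.31 = 1.99 pp.

1.99 percentage points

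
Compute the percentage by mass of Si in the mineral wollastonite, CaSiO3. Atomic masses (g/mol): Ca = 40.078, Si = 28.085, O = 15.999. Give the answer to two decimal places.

24.18 weight percent

Formula mass = 1*40.078 + 1*28.085 + 3*15.999 = 116.160 g/mol, of which 28.085 g is Si.
So Si makes up 28.085/116.160 = 0.2418 of the mass, i.e. 24.18%.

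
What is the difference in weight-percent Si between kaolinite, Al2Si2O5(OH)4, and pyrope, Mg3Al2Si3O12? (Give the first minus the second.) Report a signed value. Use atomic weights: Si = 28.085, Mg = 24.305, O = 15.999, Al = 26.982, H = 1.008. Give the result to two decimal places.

M(Al2Si2O5(OH)4) = 258.157 g/mol, so wt% Si = 56.170/258.157 × 100 = 21.76%.
M(Mg3Al2Si3O12) = 403.122 g/mol, so wt% Si = 84.255/403.122 × 100 = 20.90%.
21.76 − 20.90 = 0.86 pp.

0.86 percentage points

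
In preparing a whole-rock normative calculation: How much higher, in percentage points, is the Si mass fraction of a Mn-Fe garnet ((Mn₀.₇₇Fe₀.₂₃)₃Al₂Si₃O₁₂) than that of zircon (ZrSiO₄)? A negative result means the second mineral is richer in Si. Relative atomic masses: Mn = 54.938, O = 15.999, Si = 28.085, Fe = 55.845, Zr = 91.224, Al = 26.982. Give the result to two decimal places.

1.68 percentage points

First mineral: 84.255 g Si in 495.647 g formula = 17.00 wt% Si.
Second mineral: 28.085 g Si in 183.305 g formula = 15.32 wt% Si.
17.00% − 15.32% gives a difference of 1.68 percentage points.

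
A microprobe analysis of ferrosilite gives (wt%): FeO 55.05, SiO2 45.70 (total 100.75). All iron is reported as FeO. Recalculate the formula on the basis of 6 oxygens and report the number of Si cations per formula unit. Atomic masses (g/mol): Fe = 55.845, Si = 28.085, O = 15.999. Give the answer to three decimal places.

1.995 Si apfu

FeO: 55.05/71.844 = 0.76624 mol → 0.76624 mol Fe, 0.76624 mol O.
SiO2: 45.70/60.083 = 0.76061 mol → 0.76061 mol Si, 1.52122 mol O.
Total oxygen = 2.28746 mol. Normalization factor = 6/2.28746 = 2.62300.
Si per 6 O = 0.76061 × 2.62300 = 1.995.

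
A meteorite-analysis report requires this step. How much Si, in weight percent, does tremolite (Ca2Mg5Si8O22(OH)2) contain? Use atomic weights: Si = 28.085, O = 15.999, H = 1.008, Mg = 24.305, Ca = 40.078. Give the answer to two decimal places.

M(Ca2Mg5Si8O22(OH)2) = 812.353 g/mol.
Si contributes 8 × 28.085 = 224.680 g per mole.
224.680/812.353 = 0.2766 → 27.66%.

27.66 weight percent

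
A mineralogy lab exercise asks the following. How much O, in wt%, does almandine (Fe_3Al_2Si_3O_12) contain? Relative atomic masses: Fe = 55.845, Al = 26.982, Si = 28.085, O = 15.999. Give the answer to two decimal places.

M(Fe_3Al_2Si_3O_12) = 497.742 g/mol.
O contributes 12 × 15.999 = 191.988 g per mole.
191.988/497.742 = 0.3857 → 38.57%.

38.57 wt%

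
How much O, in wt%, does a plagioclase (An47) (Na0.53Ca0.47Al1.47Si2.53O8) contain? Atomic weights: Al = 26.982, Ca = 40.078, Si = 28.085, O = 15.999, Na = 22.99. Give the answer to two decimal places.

47.45 wt%

M(Na0.53Ca0.47Al1.47Si2.53O8) = 269.732 g/mol.
O contributes 8 × 15.999 = 127.992 g per mole.
127.992/269.732 = 0.4745 → 47.45%.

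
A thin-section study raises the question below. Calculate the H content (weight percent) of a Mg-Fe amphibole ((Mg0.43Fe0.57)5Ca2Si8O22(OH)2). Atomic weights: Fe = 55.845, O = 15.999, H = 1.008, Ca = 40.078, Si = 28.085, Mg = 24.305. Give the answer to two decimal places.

0.22 weight percent

Formula mass = 2.15·24.305 + 2.85·55.845 + 2·40.078 + 8·28.085 + 24·15.999 + 2·1.008 = 902.242 g/mol, of which 2.016 g is H.
So H makes up 2.016/902.242 = 0.0022 of the mass, i.e. 0.22%.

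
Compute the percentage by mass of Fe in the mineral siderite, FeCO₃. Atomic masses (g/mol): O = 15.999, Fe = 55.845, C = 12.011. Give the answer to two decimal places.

48.20 mass %

M(FeCO₃) = 115.853 g/mol.
Fe contributes 1 × 55.845 = 55.845 g per mole.
55.845/115.853 = 0.4820 → 48.20%.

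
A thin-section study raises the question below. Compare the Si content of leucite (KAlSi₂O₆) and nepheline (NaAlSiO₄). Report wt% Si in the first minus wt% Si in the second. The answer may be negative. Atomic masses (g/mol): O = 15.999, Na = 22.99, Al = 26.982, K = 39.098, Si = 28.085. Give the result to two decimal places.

5.97 percentage points

Si in KAlSi₂O₆: molar mass 218.244 g/mol; 2×28.085 = 56.170 g → 25.74 wt%.
Si in NaAlSiO₄: molar mass 142.053 g/mol; 1×28.085 = 28.085 g → 19.77 wt%.
Difference = 25.74 − 19.77 = 5.97 percentage points.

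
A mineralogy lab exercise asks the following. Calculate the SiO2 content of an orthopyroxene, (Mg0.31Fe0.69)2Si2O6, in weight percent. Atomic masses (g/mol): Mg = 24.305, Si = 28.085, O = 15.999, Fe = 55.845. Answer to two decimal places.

M((Mg0.31Fe0.69)2Si2O6) = 244.299 g/mol; M(SiO2) = 60.083 g/mol.
Moles SiO2 per formula unit = 2 Si ÷ 1 = 2.0000.
SiO2 fraction = (2.0000 × 60.083) / 244.299 = 120.166/244.299 = 0.4919.

49.19 wt%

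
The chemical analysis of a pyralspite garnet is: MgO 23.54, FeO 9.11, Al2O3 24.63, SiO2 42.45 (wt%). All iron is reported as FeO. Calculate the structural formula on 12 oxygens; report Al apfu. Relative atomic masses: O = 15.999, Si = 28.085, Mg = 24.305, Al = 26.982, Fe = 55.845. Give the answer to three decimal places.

MgO: 23.54/40.304 = 0.58406 mol → 0.58406 mol Mg, 0.58406 mol O.
FeO: 9.11/71.844 = 0.12680 mol → 0.12680 mol Fe, 0.12680 mol O.
Al2O3: 24.63/101.961 = 0.24156 mol → 0.48312 mol Al, 0.72468 mol O.
SiO2: 42.45/60.083 = 0.70652 mol → 0.70652 mol Si, 1.41304 mol O.
Total oxygen = 2.84858 mol. Normalization factor = 12/2.84858 = 4.21263.
Al per 12 O = 0.48312 × 4.21263 = 2.035.

2.035 Al apfu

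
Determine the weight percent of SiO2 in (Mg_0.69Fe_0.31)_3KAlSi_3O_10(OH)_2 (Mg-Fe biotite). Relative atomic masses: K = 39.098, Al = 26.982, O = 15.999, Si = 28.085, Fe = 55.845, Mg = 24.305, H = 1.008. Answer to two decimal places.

40.36 wt%

Formula mass = 446.586 g/mol.
3 Si → 3.0000 mol SiO2 per formula unit; M(SiO2) = 60.083, so SiO2 mass = 180.249 g.
180.249/446.586 × 100 = 40.36 wt%.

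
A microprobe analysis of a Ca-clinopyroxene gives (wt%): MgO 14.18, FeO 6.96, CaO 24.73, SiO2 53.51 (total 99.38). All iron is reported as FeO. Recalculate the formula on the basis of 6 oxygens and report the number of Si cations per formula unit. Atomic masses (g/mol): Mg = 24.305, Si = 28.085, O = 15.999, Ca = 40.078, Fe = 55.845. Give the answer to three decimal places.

MgO (M=40.304): mol = 0.35183; Mg = 0.35183, O = 0.35183.
FeO (M=71.844): mol = 0.09688; Fe = 0.09688, O = 0.09688.
CaO (M=56.077): mol = 0.44100; Ca = 0.44100, O = 0.44100.
SiO2 (M=60.083): mol = 0.89060; Si = 0.89060, O = 1.78120.
ΣO = 2.67091; factor = 6/ΣO = 2.24643.
Si apfu = 0.89060 × 2.24643 = 2.001.

2.001 Si apfu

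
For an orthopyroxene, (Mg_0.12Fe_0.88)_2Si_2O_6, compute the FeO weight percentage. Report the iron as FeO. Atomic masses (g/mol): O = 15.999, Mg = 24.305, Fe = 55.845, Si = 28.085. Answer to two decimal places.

Molar mass of (Mg_0.12Fe_0.88)_2Si_2O_6 = 0.24*24.305 + 1.76*55.845 + 2*28.085 + 6*15.999 = 256.284 g/mol.
Each formula unit contains 1.76 Fe, equivalent to 1.76/1 = 1.7600 mol FeO.
M(FeO) = 1×55.845 + 1×15.999 = 71.844 g/mol.
Mass of FeO per formula unit = 1.7600 × 71.844 = 126.445 g.
FeO wt% = 126.445 / 256.284 × 100 = 49.34%.

49.34 wt%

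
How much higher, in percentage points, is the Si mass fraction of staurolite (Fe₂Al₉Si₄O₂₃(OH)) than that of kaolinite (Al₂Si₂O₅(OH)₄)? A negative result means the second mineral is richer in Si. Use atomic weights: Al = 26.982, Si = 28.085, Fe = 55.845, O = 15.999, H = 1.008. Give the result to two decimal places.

First mineral: 112.340 g Si in 851.852 g formula = 13.19 wt% Si.
Second mineral: 56.170 g Si in 258.157 g formula = 21.76 wt% Si.
13.19% − 21.76% gives a difference of -8.57 percentage points.

-8.57 percentage points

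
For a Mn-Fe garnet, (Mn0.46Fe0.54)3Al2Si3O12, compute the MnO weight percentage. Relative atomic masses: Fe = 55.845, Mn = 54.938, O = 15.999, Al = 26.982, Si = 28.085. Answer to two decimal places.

19.72 wt%

Molar mass of (Mn0.46Fe0.54)3Al2Si3O12 = 1.38×54.938 + 1.62×55.845 + 2×26.982 + 3×28.085 + 12×15.999 = 496.490 g/mol.
Each formula unit contains 1.38 Mn, equivalent to 1.38/1 = 1.3800 mol MnO.
M(MnO) = 1×54.938 + 1×15.999 = 70.937 g/mol.
Mass of MnO per formula unit = 1.3800 × 70.937 = 97.893 g.
MnO wt% = 97.893 / 496.490 × 100 = 19.72%.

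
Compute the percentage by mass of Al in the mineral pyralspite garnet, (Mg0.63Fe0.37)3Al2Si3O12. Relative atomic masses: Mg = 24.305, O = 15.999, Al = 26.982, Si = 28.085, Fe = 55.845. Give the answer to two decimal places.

Molar mass of (Mg0.63Fe0.37)3Al2Si3O12: 1.89*24.305 + 1.11*55.845 + 2*26.982 + 3*28.085 + 12*15.999 = 438.131 g/mol.
Mass of Al per formula unit: 2 × 26.982 = 53.964 g.
Weight fraction Al = 53.964 / 438.131 = 0.1232.

12.32 mass %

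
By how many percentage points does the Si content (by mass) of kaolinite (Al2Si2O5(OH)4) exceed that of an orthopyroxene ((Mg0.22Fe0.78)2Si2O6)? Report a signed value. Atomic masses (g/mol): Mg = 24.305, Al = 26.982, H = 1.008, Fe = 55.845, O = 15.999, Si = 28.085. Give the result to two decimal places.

M(Al2Si2O5(OH)4) = 258.157 g/mol, so wt% Si = 56.170/258.157 × 100 = 21.76%.
M((Mg0.22Fe0.78)2Si2O6) = 249.976 g/mol, so wt% Si = 56.170/249.976 × 100 = 22.47%.
21.76 − 22.47 = -0.71 pp.

-0.71 percentage points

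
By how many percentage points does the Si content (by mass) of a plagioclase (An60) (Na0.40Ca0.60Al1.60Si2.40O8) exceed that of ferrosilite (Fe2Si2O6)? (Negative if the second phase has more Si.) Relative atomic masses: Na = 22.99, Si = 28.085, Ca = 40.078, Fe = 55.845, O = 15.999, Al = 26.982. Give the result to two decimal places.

3.51 percentage points

First mineral: 67.404 g Si in 271.810 g formula = 24.80 wt% Si.
Second mineral: 56.170 g Si in 263.854 g formula = 21.29 wt% Si.
24.80% − 21.29% gives a difference of 3.51 percentage points.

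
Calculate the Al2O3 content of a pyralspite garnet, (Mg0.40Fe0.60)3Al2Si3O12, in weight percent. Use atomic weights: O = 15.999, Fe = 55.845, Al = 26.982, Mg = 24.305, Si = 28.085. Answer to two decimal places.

Molar mass of (Mg0.40Fe0.60)3Al2Si3O12 = 1.20×24.305 + 1.80×55.845 + 2×26.982 + 3×28.085 + 12×15.999 = 459.894 g/mol.
Each formula unit contains 2 Al, equivalent to 2/2 = 1.0000 mol Al2O3.
M(Al2O3) = 2×26.982 + 3×15.999 = 101.961 g/mol.
Mass of Al2O3 per formula unit = 1.0000 × 101.961 = 101.961 g.
Al2O3 wt% = 101.961 / 459.894 × 100 = 22.17%.

22.17 wt%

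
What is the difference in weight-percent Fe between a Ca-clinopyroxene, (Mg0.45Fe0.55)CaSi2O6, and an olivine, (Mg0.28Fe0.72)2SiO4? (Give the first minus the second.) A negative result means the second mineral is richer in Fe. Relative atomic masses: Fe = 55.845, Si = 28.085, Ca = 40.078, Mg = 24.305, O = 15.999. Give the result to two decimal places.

-30.08 percentage points

M((Mg0.45Fe0.55)CaSi2O6) = 233.894 g/mol, so wt% Fe = 30.715/233.894 × 100 = 13.13%.
M((Mg0.28Fe0.72)2SiO4) = 186.109 g/mol, so wt% Fe = 80.417/186.109 × 100 = 43.21%.
13.13 − 43.21 = -30.08 pp.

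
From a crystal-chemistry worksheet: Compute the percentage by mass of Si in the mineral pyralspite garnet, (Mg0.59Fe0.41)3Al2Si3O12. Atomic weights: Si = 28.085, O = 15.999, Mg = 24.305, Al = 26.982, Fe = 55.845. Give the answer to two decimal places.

Formula mass = 1.77·24.305 + 1.23·55.845 + 2·26.982 + 3·28.085 + 12·15.999 = 441.916 g/mol, of which 84.255 g is Si.
So Si makes up 84.255/441.916 = 0.1907 of the mass, i.e. 19.07%.

19.07 weight percent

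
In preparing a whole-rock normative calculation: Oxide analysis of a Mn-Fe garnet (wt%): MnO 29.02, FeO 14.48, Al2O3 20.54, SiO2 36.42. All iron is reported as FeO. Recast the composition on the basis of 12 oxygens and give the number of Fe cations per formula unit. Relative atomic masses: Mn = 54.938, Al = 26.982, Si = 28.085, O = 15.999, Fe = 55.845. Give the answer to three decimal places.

29.02 wt% MnO ÷ 70.937 g/mol = 0.40910 mol, giving 0.40910 Mn and 0.40910 O.
14.48 wt% FeO ÷ 71.844 g/mol = 0.20155 mol, giving 0.20155 Fe and 0.20155 O.
20.54 wt% Al2O3 ÷ 101.961 g/mol = 0.20145 mol, giving 0.40290 Al and 0.60435 O.
36.42 wt% SiO2 ÷ 60.083 g/mol = 0.60616 mol, giving 0.60616 Si and 1.21232 O.
Oxygen sums to 2.42732; scaling by 12/2.42732 = 4.94372 puts the formula on 12 O.
Fe: 0.20155 × 4.94372 = 0.996 atoms per formula unit.

0.996 Fe apfu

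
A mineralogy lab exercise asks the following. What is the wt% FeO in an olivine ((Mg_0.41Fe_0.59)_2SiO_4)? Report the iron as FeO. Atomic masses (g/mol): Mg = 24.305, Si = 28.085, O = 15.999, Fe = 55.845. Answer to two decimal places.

Molar mass of (Mg_0.41Fe_0.59)_2SiO_4 = 0.82·24.305 + 1.18·55.845 + 1·28.085 + 4·15.999 = 177.908 g/mol.
Each formula unit contains 1.18 Fe, equivalent to 1.18/1 = 1.1800 mol FeO.
M(FeO) = 1×55.845 + 1×15.999 = 71.844 g/mol.
Mass of FeO per formula unit = 1.1800 × 71.844 = 84.776 g.
FeO wt% = 84.776 / 177.908 × 100 = 47.65%.

47.65 wt%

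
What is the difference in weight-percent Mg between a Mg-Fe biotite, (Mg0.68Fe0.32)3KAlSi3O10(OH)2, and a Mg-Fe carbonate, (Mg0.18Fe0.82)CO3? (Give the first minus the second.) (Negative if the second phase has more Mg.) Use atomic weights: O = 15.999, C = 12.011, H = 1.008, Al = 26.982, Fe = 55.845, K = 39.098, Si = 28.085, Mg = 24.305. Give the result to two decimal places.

Mg in (Mg0.68Fe0.32)3KAlSi3O10(OH)2: molar mass 447.532 g/mol; 2.04×24.305 = 49.582 g → 11.08 wt%.
Mg in (Mg0.18Fe0.82)CO3: molar mass 110.176 g/mol; 0.18×24.305 = 4.375 g → 3.97 wt%.
Difference = 11.08 − 3.97 = 7.11 percentage points.

7.11 percentage points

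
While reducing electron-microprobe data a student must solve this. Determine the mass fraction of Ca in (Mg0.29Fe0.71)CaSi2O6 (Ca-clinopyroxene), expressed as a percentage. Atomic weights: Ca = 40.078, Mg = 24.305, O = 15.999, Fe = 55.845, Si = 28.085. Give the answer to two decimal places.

16.77 mass %

Molar mass of (Mg0.29Fe0.71)CaSi2O6: 0.29×24.305 + 0.71×55.845 + 1×40.078 + 2×28.085 + 6×15.999 = 238.940 g/mol.
Mass of Ca per formula unit: 1 × 40.078 = 40.078 g.
Weight fraction Ca = 40.078 / 238.940 = 0.1677.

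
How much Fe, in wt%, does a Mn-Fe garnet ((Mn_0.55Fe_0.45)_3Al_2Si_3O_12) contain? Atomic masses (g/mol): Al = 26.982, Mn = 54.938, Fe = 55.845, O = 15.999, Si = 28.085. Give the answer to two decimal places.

15.19 wt%

Molar mass of (Mn_0.55Fe_0.45)_3Al_2Si_3O_12: 1.65·54.938 + 1.35·55.845 + 2·26.982 + 3·28.085 + 12·15.999 = 496.245 g/mol.
Mass of Fe per formula unit: 1.35 × 55.845 = 75.391 g.
Weight fraction Fe = 75.391 / 496.245 = 0.1519.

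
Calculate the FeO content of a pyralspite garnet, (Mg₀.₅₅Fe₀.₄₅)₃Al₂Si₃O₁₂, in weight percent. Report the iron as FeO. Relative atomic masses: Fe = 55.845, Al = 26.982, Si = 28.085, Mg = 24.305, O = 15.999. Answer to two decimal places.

Molar mass of (Mg₀.₅₅Fe₀.₄₅)₃Al₂Si₃O₁₂ = 1.65×24.305 + 1.35×55.845 + 2×26.982 + 3×28.085 + 12×15.999 = 445.701 g/mol.
Each formula unit contains 1.35 Fe, equivalent to 1.35/1 = 1.3500 mol FeO.
M(FeO) = 1×55.845 + 1×15.999 = 71.844 g/mol.
Mass of FeO per formula unit = 1.3500 × 71.844 = 96.989 g.
FeO wt% = 96.989 / 445.701 × 100 = 21.76%.

21.76 wt%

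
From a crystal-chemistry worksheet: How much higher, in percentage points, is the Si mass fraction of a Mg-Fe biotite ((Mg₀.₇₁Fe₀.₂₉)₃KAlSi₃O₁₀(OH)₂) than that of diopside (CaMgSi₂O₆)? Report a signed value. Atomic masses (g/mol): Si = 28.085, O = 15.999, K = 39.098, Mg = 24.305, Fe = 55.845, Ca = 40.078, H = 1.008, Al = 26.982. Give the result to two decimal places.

Si in (Mg₀.₇₁Fe₀.₂₉)₃KAlSi₃O₁₀(OH)₂: molar mass 444.694 g/mol; 3×28.085 = 84.255 g → 18.95 wt%.
Si in CaMgSi₂O₆: molar mass 216.547 g/mol; 2×28.085 = 56.170 g → 25.94 wt%.
Difference = 18.95 − 25.94 = -6.99 percentage points.

-6.99 percentage points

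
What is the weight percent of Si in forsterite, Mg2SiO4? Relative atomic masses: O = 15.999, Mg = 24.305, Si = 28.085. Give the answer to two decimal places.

Formula mass = 2×24.305 + 1×28.085 + 4×15.999 = 140.691 g/mol, of which 28.085 g is Si.
So Si makes up 28.085/140.691 = 0.1996 of the mass, i.e. 19.96%.

19.96 mass %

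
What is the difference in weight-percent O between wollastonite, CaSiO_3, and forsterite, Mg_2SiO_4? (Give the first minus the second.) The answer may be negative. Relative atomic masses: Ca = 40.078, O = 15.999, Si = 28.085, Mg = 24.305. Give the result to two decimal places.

O in CaSiO_3: molar mass 116.160 g/mol; 3×15.999 = 47.997 g → 41.32 wt%.
O in Mg_2SiO_4: molar mass 140.691 g/mol; 4×15.999 = 63.996 g → 45.49 wt%.
Difference = 41.32 − 45.49 = -4.17 percentage points.

-4.17 percentage points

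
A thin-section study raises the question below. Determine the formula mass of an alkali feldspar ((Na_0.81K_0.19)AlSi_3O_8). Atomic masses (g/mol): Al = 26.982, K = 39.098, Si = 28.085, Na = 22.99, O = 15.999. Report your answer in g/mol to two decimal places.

The formula mass is the sum 0.81·22.99 + 0.19·39.098 + 1·26.982 + 3·28.085 + 8·15.999.

265.28 g/mol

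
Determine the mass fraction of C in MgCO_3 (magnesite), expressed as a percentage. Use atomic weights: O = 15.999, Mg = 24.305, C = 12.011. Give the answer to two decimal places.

14.25 wt%

Formula mass = 1×24.305 + 1×12.011 + 3×15.999 = 84.313 g/mol, of which 12.011 g is C.
So C makes up 12.011/84.313 = 0.1425 of the mass, i.e. 14.25%.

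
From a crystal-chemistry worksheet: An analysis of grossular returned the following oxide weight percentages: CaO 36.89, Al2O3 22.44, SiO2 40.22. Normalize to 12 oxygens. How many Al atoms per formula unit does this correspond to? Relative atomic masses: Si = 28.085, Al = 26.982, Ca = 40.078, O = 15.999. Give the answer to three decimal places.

1.988 Al apfu

36.89 wt% CaO ÷ 56.077 g/mol = 0.65785 mol, giving 0.65785 Ca and 0.65785 O.
22.44 wt% Al2O3 ÷ 101.961 g/mol = 0.22008 mol, giving 0.44016 Al and 0.66024 O.
40.22 wt% SiO2 ÷ 60.083 g/mol = 0.66941 mol, giving 0.66941 Si and 1.33882 O.
Oxygen sums to 2.65691; scaling by 12/2.65691 = 4.51652 puts the formula on 12 O.
Al: 0.44016 × 4.51652 = 1.988 atoms per formula unit.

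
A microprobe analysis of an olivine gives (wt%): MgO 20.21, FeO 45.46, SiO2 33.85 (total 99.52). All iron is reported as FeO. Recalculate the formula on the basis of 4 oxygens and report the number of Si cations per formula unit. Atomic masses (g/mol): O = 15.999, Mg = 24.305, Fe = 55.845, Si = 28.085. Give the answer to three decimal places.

20.21 wt% MgO ÷ 40.304 g/mol = 0.50144 mol, giving 0.50144 Mg and 0.50144 O.
45.46 wt% FeO ÷ 71.844 g/mol = 0.63276 mol, giving 0.63276 Fe and 0.63276 O.
33.85 wt% SiO2 ÷ 60.083 g/mol = 0.56339 mol, giving 0.56339 Si and 1.12678 O.
Oxygen sums to 2.26098; scaling by 4/2.26098 = 1.76914 puts the formula on 4 O.
Si: 0.56339 × 1.76914 = 0.997 atoms per formula unit.

0.997 Si apfu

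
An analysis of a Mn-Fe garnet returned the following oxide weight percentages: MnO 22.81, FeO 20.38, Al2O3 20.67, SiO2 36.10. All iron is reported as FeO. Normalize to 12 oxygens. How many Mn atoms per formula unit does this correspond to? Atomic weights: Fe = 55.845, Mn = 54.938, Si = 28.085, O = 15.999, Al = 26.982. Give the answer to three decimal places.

1.598 Mn apfu

MnO: 22.81/70.937 = 0.32155 mol → 0.32155 mol Mn, 0.32155 mol O.
FeO: 20.38/71.844 = 0.28367 mol → 0.28367 mol Fe, 0.28367 mol O.
Al2O3: 20.67/101.961 = 0.20272 mol → 0.40544 mol Al, 0.60816 mol O.
SiO2: 36.10/60.083 = 0.60084 mol → 0.60084 mol Si, 1.20168 mol O.
Total oxygen = 2.41506 mol. Normalization factor = 12/2.41506 = 4.96882.
Mn per 12 O = 0.32155 × 4.96882 = 1.598.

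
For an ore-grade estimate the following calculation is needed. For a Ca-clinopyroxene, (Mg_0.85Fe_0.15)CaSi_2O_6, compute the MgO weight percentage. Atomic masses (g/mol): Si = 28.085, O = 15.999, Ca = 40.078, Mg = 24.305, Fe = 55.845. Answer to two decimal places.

Formula mass = 221.278 g/mol.
0.85 Mg → 0.8500 mol MgO per formula unit; M(MgO) = 40.304, so MgO mass = 34.258 g.
34.258/221.278 × 100 = 15.48 wt%.

15.48 wt%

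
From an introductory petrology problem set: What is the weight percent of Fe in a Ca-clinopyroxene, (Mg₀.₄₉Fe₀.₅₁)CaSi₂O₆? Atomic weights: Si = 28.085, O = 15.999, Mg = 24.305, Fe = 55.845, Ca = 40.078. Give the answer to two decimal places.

Molar mass of (Mg₀.₄₉Fe₀.₅₁)CaSi₂O₆: 0.49*24.305 + 0.51*55.845 + 1*40.078 + 2*28.085 + 6*15.999 = 232.632 g/mol.
Mass of Fe per formula unit: 0.51 × 55.845 = 28.481 g.
Weight fraction Fe = 28.481 / 232.632 = 0.1224.

12.24 mass %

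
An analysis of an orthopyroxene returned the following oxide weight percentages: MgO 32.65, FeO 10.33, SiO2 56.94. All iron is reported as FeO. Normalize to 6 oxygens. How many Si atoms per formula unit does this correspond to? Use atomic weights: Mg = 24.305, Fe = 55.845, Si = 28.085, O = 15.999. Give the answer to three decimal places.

MgO: 32.65/40.304 = 0.81009 mol → 0.81009 mol Mg, 0.81009 mol O.
FeO: 10.33/71.844 = 0.14378 mol → 0.14378 mol Fe, 0.14378 mol O.
SiO2: 56.94/60.083 = 0.94769 mol → 0.94769 mol Si, 1.89538 mol O.
Total oxygen = 2.84925 mol. Normalization factor = 6/2.84925 = 2.10582.
Si per 6 O = 0.94769 × 2.10582 = 1.996.

1.996 Si apfu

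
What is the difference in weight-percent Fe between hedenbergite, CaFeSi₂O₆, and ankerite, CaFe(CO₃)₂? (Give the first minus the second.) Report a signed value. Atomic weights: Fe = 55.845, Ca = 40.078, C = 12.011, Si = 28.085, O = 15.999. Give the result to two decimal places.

Fe in CaFeSi₂O₆: molar mass 248.087 g/mol; 1×55.845 = 55.845 g → 22.51 wt%.
Fe in CaFe(CO₃)₂: molar mass 215.939 g/mol; 1×55.845 = 55.845 g → 25.86 wt%.
Difference = 22.51 − 25.86 = -3.35 percentage points.

-3.35 percentage points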